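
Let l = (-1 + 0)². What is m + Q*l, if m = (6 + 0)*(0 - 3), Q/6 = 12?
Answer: 54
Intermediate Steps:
Q = 72 (Q = 6*12 = 72)
m = -18 (m = 6*(-3) = -18)
l = 1 (l = (-1)² = 1)
m + Q*l = -18 + 72*1 = -18 + 72 = 54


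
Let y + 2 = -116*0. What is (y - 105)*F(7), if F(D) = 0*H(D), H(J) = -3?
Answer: 0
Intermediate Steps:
F(D) = 0 (F(D) = 0*(-3) = 0)
y = -2 (y = -2 - 116*0 = -2 - 29*0 = -2 + 0 = -2)
(y - 105)*F(7) = (-2 - 105)*0 = -107*0 = 0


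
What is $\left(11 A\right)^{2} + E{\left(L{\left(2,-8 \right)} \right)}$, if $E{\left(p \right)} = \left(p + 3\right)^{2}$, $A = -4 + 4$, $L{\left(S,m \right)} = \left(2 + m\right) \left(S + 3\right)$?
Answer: $729$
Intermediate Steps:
$L{\left(S,m \right)} = \left(2 + m\right) \left(3 + S\right)$
$A = 0$
$E{\left(p \right)} = \left(3 + p\right)^{2}$
$\left(11 A\right)^{2} + E{\left(L{\left(2,-8 \right)} \right)} = \left(11 \cdot 0\right)^{2} + \left(3 + \left(6 + 2 \cdot 2 + 3 \left(-8\right) + 2 \left(-8\right)\right)\right)^{2} = 0^{2} + \left(3 + \left(6 + 4 - 24 - 16\right)\right)^{2} = 0 + \left(3 - 30\right)^{2} = 0 + \left(-27\right)^{2} = 0 + 729 = 729$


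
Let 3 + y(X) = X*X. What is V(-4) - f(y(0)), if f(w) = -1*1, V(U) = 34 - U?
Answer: 39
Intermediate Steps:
y(X) = -3 + X**2 (y(X) = -3 + X*X = -3 + X**2)
f(w) = -1
V(-4) - f(y(0)) = (34 - 1*(-4)) - 1*(-1) = (34 + 4) + 1 = 38 + 1 = 39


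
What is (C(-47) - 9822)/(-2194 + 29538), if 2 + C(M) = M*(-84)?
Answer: -1469/6836 ≈ -0.21489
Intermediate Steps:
C(M) = -2 - 84*M (C(M) = -2 + M*(-84) = -2 - 84*M)
(C(-47) - 9822)/(-2194 + 29538) = ((-2 - 84*(-47)) - 9822)/(-2194 + 29538) = ((-2 + 3948) - 9822)/27344 = (3946 - 9822)*(1/27344) = -5876*1/27344 = -1469/6836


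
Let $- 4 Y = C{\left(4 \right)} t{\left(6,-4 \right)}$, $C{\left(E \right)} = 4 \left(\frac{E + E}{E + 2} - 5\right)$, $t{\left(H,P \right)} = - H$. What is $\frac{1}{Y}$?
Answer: $- \frac{1}{22} \approx -0.045455$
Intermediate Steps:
$C{\left(E \right)} = -20 + \frac{8 E}{2 + E}$ ($C{\left(E \right)} = 4 \left(\frac{2 E}{2 + E} - 5\right) = 4 \left(-5 + \frac{2 E}{2 + E}\right) = -20 + \frac{8 E}{2 + E}$)
$Y = -22$ ($Y = - \frac{\frac{4 \left(-10 - 12\right)}{2 + 4} \left(\left(-1\right) 6\right)}{4} = - \frac{\frac{4 \left(-10 - 12\right)}{6} \left(-6\right)}{4} = - \frac{4 \cdot \frac{1}{6} \left(-22\right) \left(-6\right)}{4} = - \frac{\left(- \frac{44}{3}\right) \left(-6\right)}{4} = \left(- \frac{1}{4}\right) 88 = -22$)
$\frac{1}{Y} = \frac{1}{-22} = - \frac{1}{22}$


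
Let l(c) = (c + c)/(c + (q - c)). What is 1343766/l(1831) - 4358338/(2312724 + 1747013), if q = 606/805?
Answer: 1646542980424436/5983869649835 ≈ 275.16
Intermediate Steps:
q = 606/805 (q = 606*(1/805) = 606/805 ≈ 0.75280)
l(c) = 805*c/303 (l(c) = (c + c)/(c + (606/805 - c)) = (2*c)/(606/805) = (2*c)*(805/606) = 805*c/303)
1343766/l(1831) - 4358338/(2312724 + 1747013) = 1343766/(((805/303)*1831)) - 4358338/(2312724 + 1747013) = 1343766/(1473955/303) - 4358338/4059737 = 1343766*(303/1473955) - 4358338*1/4059737 = 407161098/1473955 - 4358338/4059737 = 1646542980424436/5983869649835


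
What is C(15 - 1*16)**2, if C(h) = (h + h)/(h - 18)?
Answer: 4/361 ≈ 0.011080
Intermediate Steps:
C(h) = 2*h/(-18 + h) (C(h) = (2*h)/(-18 + h) = 2*h/(-18 + h))
C(15 - 1*16)**2 = (2*(15 - 1*16)/(-18 + (15 - 1*16)))**2 = (2*(15 - 16)/(-18 + (15 - 16)))**2 = (2*(-1)/(-18 - 1))**2 = (2*(-1)/(-19))**2 = (2*(-1)*(-1/19))**2 = (2/19)**2 = 4/361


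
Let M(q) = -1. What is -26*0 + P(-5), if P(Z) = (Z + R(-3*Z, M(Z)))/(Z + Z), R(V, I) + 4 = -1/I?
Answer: 4/5 ≈ 0.80000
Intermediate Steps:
R(V, I) = -4 - 1/I
P(Z) = (-3 + Z)/(2*Z) (P(Z) = (Z + (-4 - 1/(-1)))/(Z + Z) = (Z + (-4 - 1*(-1)))/((2*Z)) = (Z + (-4 + 1))*(1/(2*Z)) = (Z - 3)*(1/(2*Z)) = (-3 + Z)*(1/(2*Z)) = (-3 + Z)/(2*Z))
-26*0 + P(-5) = -26*0 + (1/2)*(-3 - 5)/(-5) = 0 + (1/2)*(-1/5)*(-8) = 0 + 4/5 = 4/5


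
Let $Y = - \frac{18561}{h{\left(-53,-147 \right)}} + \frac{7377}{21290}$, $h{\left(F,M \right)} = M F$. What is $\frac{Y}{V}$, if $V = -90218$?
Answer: $\frac{112563161}{4988164948340} \approx 2.2566 \cdot 10^{-5}$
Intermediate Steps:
$h{\left(F,M \right)} = F M$
$Y = - \frac{112563161}{55290130}$ ($Y = - \frac{18561}{\left(-53\right) \left(-147\right)} + \frac{7377}{21290} = - \frac{18561}{7791} + 7377 \cdot \frac{1}{21290} = \left(-18561\right) \frac{1}{7791} + \frac{7377}{21290} = - \frac{6187}{2597} + \frac{7377}{21290} = - \frac{112563161}{55290130} \approx -2.0359$)
$\frac{Y}{V} = - \frac{112563161}{55290130 \left(-90218\right)} = \left(- \frac{112563161}{55290130}\right) \left(- \frac{1}{90218}\right) = \frac{112563161}{4988164948340}$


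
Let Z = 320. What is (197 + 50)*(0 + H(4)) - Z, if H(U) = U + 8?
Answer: 2644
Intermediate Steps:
H(U) = 8 + U
(197 + 50)*(0 + H(4)) - Z = (197 + 50)*(0 + (8 + 4)) - 1*320 = 247*(0 + 12) - 320 = 247*12 - 320 = 2964 - 320 = 2644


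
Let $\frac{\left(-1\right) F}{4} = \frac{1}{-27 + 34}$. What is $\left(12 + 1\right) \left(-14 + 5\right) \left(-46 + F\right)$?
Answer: $\frac{38142}{7} \approx 5448.9$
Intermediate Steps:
$F = - \frac{4}{7}$ ($F = - \frac{4}{-27 + 34} = - \frac{4}{7} \approx -0.57143$)
$\left(12 + 1\right) \left(-14 + 5\right) \left(-46 + F\right) = \left(12 + 1\right) \left(-14 + 5\right) \left(-46 - \frac{4}{7}\right) = 13 \left(-9\right) \left(- \frac{326}{7}\right) = \left(-117\right) \left(- \frac{326}{7}\right) = \frac{38142}{7}$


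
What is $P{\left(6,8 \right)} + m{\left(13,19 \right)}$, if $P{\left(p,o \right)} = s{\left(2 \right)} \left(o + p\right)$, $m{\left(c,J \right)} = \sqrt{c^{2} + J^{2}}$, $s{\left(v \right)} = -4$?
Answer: $-56 + \sqrt{530} \approx -32.978$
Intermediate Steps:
$m{\left(c,J \right)} = \sqrt{J^{2} + c^{2}}$
$P{\left(p,o \right)} = - 4 o - 4 p$ ($P{\left(p,o \right)} = - 4 \left(o + p\right) = - 4 o - 4 p$)
$P{\left(6,8 \right)} + m{\left(13,19 \right)} = \left(\left(-4\right) 8 - 24\right) + \sqrt{19^{2} + 13^{2}} = \left(-32 - 24\right) + \sqrt{361 + 169} = -56 + \sqrt{530}$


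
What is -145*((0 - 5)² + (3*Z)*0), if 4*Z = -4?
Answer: -3625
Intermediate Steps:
Z = -1 (Z = (¼)*(-4) = -1)
-145*((0 - 5)² + (3*Z)*0) = -145*((0 - 5)² + (3*(-1))*0) = -145*((-5)² - 3*0) = -145*(25 + 0) = -145*25 = -3625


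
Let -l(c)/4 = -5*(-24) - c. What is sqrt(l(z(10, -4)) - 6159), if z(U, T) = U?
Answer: I*sqrt(6599) ≈ 81.234*I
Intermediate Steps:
l(c) = -480 + 4*c (l(c) = -4*(-5*(-24) - c) = -4*(120 - c) = -480 + 4*c)
sqrt(l(z(10, -4)) - 6159) = sqrt((-480 + 4*10) - 6159) = sqrt((-480 + 40) - 6159) = sqrt(-440 - 6159) = sqrt(-6599) = I*sqrt(6599)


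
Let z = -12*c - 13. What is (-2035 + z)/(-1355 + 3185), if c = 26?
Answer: -236/183 ≈ -1.2896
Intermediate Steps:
z = -325 (z = -12*26 - 13 = -312 - 13 = -325)
(-2035 + z)/(-1355 + 3185) = (-2035 - 325)/(-1355 + 3185) = -2360/1830 = -2360*1/1830 = -236/183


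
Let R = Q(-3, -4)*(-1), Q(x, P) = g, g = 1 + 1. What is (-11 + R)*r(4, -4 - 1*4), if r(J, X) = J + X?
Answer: 52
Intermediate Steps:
g = 2
Q(x, P) = 2
R = -2 (R = 2*(-1) = -2)
(-11 + R)*r(4, -4 - 1*4) = (-11 - 2)*(4 + (-4 - 1*4)) = -13*(4 + (-4 - 4)) = -13*(4 - 8) = -13*(-4) = 52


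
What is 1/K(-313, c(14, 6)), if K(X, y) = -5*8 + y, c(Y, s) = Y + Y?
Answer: -1/12 ≈ -0.083333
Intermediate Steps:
c(Y, s) = 2*Y
K(X, y) = -40 + y
1/K(-313, c(14, 6)) = 1/(-40 + 2*14) = 1/(-40 + 28) = 1/(-12) = -1/12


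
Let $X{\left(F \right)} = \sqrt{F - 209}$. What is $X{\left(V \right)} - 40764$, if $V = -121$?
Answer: $-40764 + i \sqrt{330} \approx -40764.0 + 18.166 i$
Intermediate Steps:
$X{\left(F \right)} = \sqrt{-209 + F}$
$X{\left(V \right)} - 40764 = \sqrt{-209 - 121} - 40764 = \sqrt{-330} - 40764 = i \sqrt{330} - 40764 = -40764 + i \sqrt{330}$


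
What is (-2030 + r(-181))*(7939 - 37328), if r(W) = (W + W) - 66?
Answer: 72238162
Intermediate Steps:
r(W) = -66 + 2*W (r(W) = 2*W - 66 = -66 + 2*W)
(-2030 + r(-181))*(7939 - 37328) = (-2030 + (-66 + 2*(-181)))*(7939 - 37328) = (-2030 + (-66 - 362))*(-29389) = (-2030 - 428)*(-29389) = -2458*(-29389) = 72238162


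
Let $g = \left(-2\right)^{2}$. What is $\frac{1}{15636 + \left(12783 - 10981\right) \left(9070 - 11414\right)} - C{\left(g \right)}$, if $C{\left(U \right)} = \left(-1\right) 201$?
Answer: $\frac{845858651}{4208252} \approx 201.0$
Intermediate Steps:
$g = 4$
$C{\left(U \right)} = -201$
$\frac{1}{15636 + \left(12783 - 10981\right) \left(9070 - 11414\right)} - C{\left(g \right)} = \frac{1}{15636 + \left(12783 - 10981\right) \left(9070 - 11414\right)} - -201 = \frac{1}{15636 + 1802 \left(-2344\right)} + 201 = \frac{1}{15636 - 4223888} + 201 = \frac{1}{-4208252} + 201 = - \frac{1}{4208252} + 201 = \frac{845858651}{4208252}$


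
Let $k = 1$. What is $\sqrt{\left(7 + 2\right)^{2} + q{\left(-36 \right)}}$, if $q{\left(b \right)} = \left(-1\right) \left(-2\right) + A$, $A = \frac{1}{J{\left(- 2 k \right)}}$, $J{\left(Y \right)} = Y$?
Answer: $\frac{\sqrt{330}}{2} \approx 9.0829$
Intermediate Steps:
$A = - \frac{1}{2}$ ($A = \frac{1}{\left(-2\right) 1} = \frac{1}{-2} = - \frac{1}{2} \approx -0.5$)
$q{\left(b \right)} = \frac{3}{2}$ ($q{\left(b \right)} = \left(-1\right) \left(-2\right) - \frac{1}{2} = 2 - \frac{1}{2} = \frac{3}{2}$)
$\sqrt{\left(7 + 2\right)^{2} + q{\left(-36 \right)}} = \sqrt{\left(7 + 2\right)^{2} + \frac{3}{2}} = \sqrt{9^{2} + \frac{3}{2}} = \sqrt{81 + \frac{3}{2}} = \sqrt{\frac{165}{2}} = \frac{\sqrt{330}}{2}$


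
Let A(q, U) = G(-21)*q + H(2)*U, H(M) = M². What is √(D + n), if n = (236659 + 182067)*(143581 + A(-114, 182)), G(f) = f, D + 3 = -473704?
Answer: √61427886671 ≈ 2.4785e+5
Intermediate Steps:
D = -473707 (D = -3 - 473704 = -473707)
A(q, U) = -21*q + 4*U (A(q, U) = -21*q + 2²*U = -21*q + 4*U)
n = 61428360378 (n = (236659 + 182067)*(143581 + (-21*(-114) + 4*182)) = 418726*(143581 + (2394 + 728)) = 418726*(143581 + 3122) = 418726*146703 = 61428360378)
√(D + n) = √(-473707 + 61428360378) = √61427886671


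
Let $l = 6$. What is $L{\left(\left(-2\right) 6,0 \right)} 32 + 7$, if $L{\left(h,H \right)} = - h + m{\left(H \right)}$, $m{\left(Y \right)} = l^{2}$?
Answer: $1543$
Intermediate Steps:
$m{\left(Y \right)} = 36$ ($m{\left(Y \right)} = 6^{2} = 36$)
$L{\left(h,H \right)} = 36 - h$ ($L{\left(h,H \right)} = - h + 36 = 36 - h$)
$L{\left(\left(-2\right) 6,0 \right)} 32 + 7 = \left(36 - \left(-2\right) 6\right) 32 + 7 = \left(36 - -12\right) 32 + 7 = \left(36 + 12\right) 32 + 7 = 48 \cdot 32 + 7 = 1536 + 7 = 1543$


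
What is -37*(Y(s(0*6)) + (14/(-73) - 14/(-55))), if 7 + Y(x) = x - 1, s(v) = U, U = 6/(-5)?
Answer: 1357382/4015 ≈ 338.08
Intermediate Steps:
U = -6/5 (U = 6*(-1/5) = -6/5 ≈ -1.2000)
s(v) = -6/5
Y(x) = -8 + x (Y(x) = -7 + (x - 1) = -7 + (-1 + x) = -8 + x)
-37*(Y(s(0*6)) + (14/(-73) - 14/(-55))) = -37*((-8 - 6/5) + (14/(-73) - 14/(-55))) = -37*(-46/5 + (14*(-1/73) - 14*(-1/55))) = -37*(-46/5 + (-14/73 + 14/55)) = -37*(-46/5 + 252/4015) = -37*(-36686/4015) = 1357382/4015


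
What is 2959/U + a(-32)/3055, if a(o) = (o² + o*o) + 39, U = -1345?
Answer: -4634/3055 ≈ -1.5169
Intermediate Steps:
a(o) = 39 + 2*o² (a(o) = (o² + o²) + 39 = 2*o² + 39 = 39 + 2*o²)
2959/U + a(-32)/3055 = 2959/(-1345) + (39 + 2*(-32)²)/3055 = 2959*(-1/1345) + (39 + 2*1024)*(1/3055) = -11/5 + (39 + 2048)*(1/3055) = -11/5 + 2087*(1/3055) = -11/5 + 2087/3055 = -4634/3055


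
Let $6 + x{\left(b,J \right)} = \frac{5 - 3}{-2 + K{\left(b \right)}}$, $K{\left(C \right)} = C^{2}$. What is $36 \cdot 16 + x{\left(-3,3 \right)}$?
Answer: $\frac{3992}{7} \approx 570.29$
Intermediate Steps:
$x{\left(b,J \right)} = -6 + \frac{2}{-2 + b^{2}}$ ($x{\left(b,J \right)} = -6 + \frac{5 - 3}{-2 + b^{2}} = -6 + \frac{2}{-2 + b^{2}}$)
$36 \cdot 16 + x{\left(-3,3 \right)} = 36 \cdot 16 + \frac{2 \left(7 - 3 \left(-3\right)^{2}\right)}{-2 + \left(-3\right)^{2}} = 576 + \frac{2 \left(7 - 27\right)}{-2 + 9} = 576 + \frac{2 \left(7 - 27\right)}{7} = 576 + 2 \cdot \frac{1}{7} \left(-20\right) = 576 - \frac{40}{7} = \frac{3992}{7}$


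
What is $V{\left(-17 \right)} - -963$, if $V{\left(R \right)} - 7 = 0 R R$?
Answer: $970$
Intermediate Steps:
$V{\left(R \right)} = 7$ ($V{\left(R \right)} = 7 + 0 R R = 7 + 0 R = 7 + 0 = 7$)
$V{\left(-17 \right)} - -963 = 7 - -963 = 7 + 963 = 970$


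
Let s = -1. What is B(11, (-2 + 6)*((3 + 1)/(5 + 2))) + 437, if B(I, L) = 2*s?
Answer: 435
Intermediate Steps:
B(I, L) = -2 (B(I, L) = 2*(-1) = -2)
B(11, (-2 + 6)*((3 + 1)/(5 + 2))) + 437 = -2 + 437 = 435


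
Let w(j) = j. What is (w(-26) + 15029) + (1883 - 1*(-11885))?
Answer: 28771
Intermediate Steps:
(w(-26) + 15029) + (1883 - 1*(-11885)) = (-26 + 15029) + (1883 - 1*(-11885)) = 15003 + (1883 + 11885) = 15003 + 13768 = 28771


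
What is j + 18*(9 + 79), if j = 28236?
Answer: 29820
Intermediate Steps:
j + 18*(9 + 79) = 28236 + 18*(9 + 79) = 28236 + 18*88 = 28236 + 1584 = 29820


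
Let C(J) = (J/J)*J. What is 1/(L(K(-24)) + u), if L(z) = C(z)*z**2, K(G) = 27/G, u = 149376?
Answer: 512/76479783 ≈ 6.6946e-6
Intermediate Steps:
C(J) = J (C(J) = 1*J = J)
L(z) = z**3 (L(z) = z*z**2 = z**3)
1/(L(K(-24)) + u) = 1/((27/(-24))**3 + 149376) = 1/((27*(-1/24))**3 + 149376) = 1/((-9/8)**3 + 149376) = 1/(-729/512 + 149376) = 1/(76479783/512) = 512/76479783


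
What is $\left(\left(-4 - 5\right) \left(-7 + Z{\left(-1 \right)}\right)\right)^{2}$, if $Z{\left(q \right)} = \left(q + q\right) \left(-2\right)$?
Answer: $729$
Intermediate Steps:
$Z{\left(q \right)} = - 4 q$ ($Z{\left(q \right)} = 2 q \left(-2\right) = - 4 q$)
$\left(\left(-4 - 5\right) \left(-7 + Z{\left(-1 \right)}\right)\right)^{2} = \left(\left(-4 - 5\right) \left(-7 - -4\right)\right)^{2} = \left(- 9 \left(-7 + 4\right)\right)^{2} = \left(\left(-9\right) \left(-3\right)\right)^{2} = 27^{2} = 729$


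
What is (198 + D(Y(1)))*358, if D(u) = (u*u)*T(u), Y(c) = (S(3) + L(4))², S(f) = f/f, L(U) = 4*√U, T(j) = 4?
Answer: 9466236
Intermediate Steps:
S(f) = 1
Y(c) = 81 (Y(c) = (1 + 4*√4)² = (1 + 4*2)² = (1 + 8)² = 9² = 81)
D(u) = 4*u² (D(u) = (u*u)*4 = u²*4 = 4*u²)
(198 + D(Y(1)))*358 = (198 + 4*81²)*358 = (198 + 4*6561)*358 = (198 + 26244)*358 = 26442*358 = 9466236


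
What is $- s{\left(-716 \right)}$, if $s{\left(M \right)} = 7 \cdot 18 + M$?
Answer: $590$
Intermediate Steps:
$s{\left(M \right)} = 126 + M$
$- s{\left(-716 \right)} = - (126 - 716) = \left(-1\right) \left(-590\right) = 590$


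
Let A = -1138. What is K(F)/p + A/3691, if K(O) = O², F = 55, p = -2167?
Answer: -1239211/727127 ≈ -1.7043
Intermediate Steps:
K(F)/p + A/3691 = 55²/(-2167) - 1138/3691 = 3025*(-1/2167) - 1138*1/3691 = -275/197 - 1138/3691 = -1239211/727127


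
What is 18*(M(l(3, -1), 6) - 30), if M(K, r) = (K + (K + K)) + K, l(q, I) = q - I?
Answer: -252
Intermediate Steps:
M(K, r) = 4*K (M(K, r) = (K + 2*K) + K = 3*K + K = 4*K)
18*(M(l(3, -1), 6) - 30) = 18*(4*(3 - 1*(-1)) - 30) = 18*(4*(3 + 1) - 30) = 18*(4*4 - 30) = 18*(16 - 30) = 18*(-14) = -252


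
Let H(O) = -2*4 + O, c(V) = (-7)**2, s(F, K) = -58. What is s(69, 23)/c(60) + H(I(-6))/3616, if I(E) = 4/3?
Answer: -157541/132888 ≈ -1.1855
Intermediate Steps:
I(E) = 4/3 (I(E) = 4*(1/3) = 4/3)
c(V) = 49
H(O) = -8 + O
s(69, 23)/c(60) + H(I(-6))/3616 = -58/49 + (-8 + 4/3)/3616 = -58*1/49 - 20/3*1/3616 = -58/49 - 5/2712 = -157541/132888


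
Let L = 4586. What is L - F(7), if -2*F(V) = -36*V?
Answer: 4460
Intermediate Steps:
F(V) = 18*V (F(V) = -(-18)*V = 18*V)
L - F(7) = 4586 - 18*7 = 4586 - 1*126 = 4586 - 126 = 4460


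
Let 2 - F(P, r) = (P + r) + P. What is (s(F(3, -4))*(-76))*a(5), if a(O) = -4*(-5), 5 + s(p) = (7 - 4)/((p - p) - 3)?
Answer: 9120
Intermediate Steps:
F(P, r) = 2 - r - 2*P (F(P, r) = 2 - ((P + r) + P) = 2 - (r + 2*P) = 2 + (-r - 2*P) = 2 - r - 2*P)
s(p) = -6 (s(p) = -5 + (7 - 4)/((p - p) - 3) = -5 + 3/(0 - 3) = -5 + 3/(-3) = -5 + 3*(-⅓) = -5 - 1 = -6)
a(O) = 20
(s(F(3, -4))*(-76))*a(5) = -6*(-76)*20 = 456*20 = 9120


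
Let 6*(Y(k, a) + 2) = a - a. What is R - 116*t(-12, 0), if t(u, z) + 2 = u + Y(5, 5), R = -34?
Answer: 1822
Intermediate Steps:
Y(k, a) = -2 (Y(k, a) = -2 + (a - a)/6 = -2 + (1/6)*0 = -2 + 0 = -2)
t(u, z) = -4 + u (t(u, z) = -2 + (u - 2) = -2 + (-2 + u) = -4 + u)
R - 116*t(-12, 0) = -34 - 116*(-4 - 12) = -34 - 116*(-16) = -34 + 1856 = 1822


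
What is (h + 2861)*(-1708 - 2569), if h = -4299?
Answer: 6150326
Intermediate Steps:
(h + 2861)*(-1708 - 2569) = (-4299 + 2861)*(-1708 - 2569) = -1438*(-4277) = 6150326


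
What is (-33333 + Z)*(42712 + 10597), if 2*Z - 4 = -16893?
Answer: -4454233495/2 ≈ -2.2271e+9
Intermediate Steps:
Z = -16889/2 (Z = 2 + (½)*(-16893) = 2 - 16893/2 = -16889/2 ≈ -8444.5)
(-33333 + Z)*(42712 + 10597) = (-33333 - 16889/2)*(42712 + 10597) = -83555/2*53309 = -4454233495/2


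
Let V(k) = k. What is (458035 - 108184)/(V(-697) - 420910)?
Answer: -349851/421607 ≈ -0.82980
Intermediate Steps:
(458035 - 108184)/(V(-697) - 420910) = (458035 - 108184)/(-697 - 420910) = 349851/(-421607) = 349851*(-1/421607) = -349851/421607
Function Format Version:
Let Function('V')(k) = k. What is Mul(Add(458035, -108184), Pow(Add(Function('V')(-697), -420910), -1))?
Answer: Rational(-349851, 421607) ≈ -0.82980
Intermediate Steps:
Mul(Add(458035, -108184), Pow(Add(Function('V')(-697), -420910), -1)) = Mul(Add(458035, -108184), Pow(Add(-697, -420910), -1)) = Mul(349851, Pow(-421607, -1)) = Mul(349851, Rational(-1, 421607)) = Rational(-349851, 421607)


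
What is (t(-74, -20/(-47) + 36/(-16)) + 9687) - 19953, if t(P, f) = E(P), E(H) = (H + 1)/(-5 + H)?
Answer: -810941/79 ≈ -10265.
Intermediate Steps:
E(H) = (1 + H)/(-5 + H)
t(P, f) = (1 + P)/(-5 + P)
(t(-74, -20/(-47) + 36/(-16)) + 9687) - 19953 = ((1 - 74)/(-5 - 74) + 9687) - 19953 = (-73/(-79) + 9687) - 19953 = (-1/79*(-73) + 9687) - 19953 = (73/79 + 9687) - 19953 = 765346/79 - 19953 = -810941/79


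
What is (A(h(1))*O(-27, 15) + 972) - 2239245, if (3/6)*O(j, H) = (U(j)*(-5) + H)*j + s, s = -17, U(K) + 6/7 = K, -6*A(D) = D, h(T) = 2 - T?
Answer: -46974454/21 ≈ -2.2369e+6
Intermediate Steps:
A(D) = -D/6
U(K) = -6/7 + K
O(j, H) = -34 + 2*j*(30/7 + H - 5*j) (O(j, H) = 2*(((-6/7 + j)*(-5) + H)*j - 17) = 2*(((30/7 - 5*j) + H)*j - 17) = 2*((30/7 + H - 5*j)*j - 17) = 2*(j*(30/7 + H - 5*j) - 17) = 2*(-17 + j*(30/7 + H - 5*j)) = -34 + 2*j*(30/7 + H - 5*j))
(A(h(1))*O(-27, 15) + 972) - 2239245 = ((-(2 - 1*1)/6)*(-34 + 2*15*(-27) - 10/7*(-27)*(-6 + 7*(-27))) + 972) - 2239245 = ((-(2 - 1)/6)*(-34 - 810 - 10/7*(-27)*(-6 - 189)) + 972) - 2239245 = ((-⅙*1)*(-34 - 810 - 10/7*(-27)*(-195)) + 972) - 2239245 = (-(-34 - 810 - 52650/7)/6 + 972) - 2239245 = (-⅙*(-58558/7) + 972) - 2239245 = (29279/21 + 972) - 2239245 = 49691/21 - 2239245 = -46974454/21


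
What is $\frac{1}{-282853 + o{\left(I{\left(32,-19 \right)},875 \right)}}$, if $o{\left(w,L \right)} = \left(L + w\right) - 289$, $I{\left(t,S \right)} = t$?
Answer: $- \frac{1}{282235} \approx -3.5431 \cdot 10^{-6}$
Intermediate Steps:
$o{\left(w,L \right)} = -289 + L + w$
$\frac{1}{-282853 + o{\left(I{\left(32,-19 \right)},875 \right)}} = \frac{1}{-282853 + \left(-289 + 875 + 32\right)} = \frac{1}{-282853 + 618} = \frac{1}{-282235} = - \frac{1}{282235}$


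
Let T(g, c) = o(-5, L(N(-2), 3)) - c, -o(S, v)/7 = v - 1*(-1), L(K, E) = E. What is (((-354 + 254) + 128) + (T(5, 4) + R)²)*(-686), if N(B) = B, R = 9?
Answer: -382102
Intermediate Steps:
o(S, v) = -7 - 7*v (o(S, v) = -7*(v - 1*(-1)) = -7*(v + 1) = -7*(1 + v) = -7 - 7*v)
T(g, c) = -28 - c (T(g, c) = (-7 - 7*3) - c = (-7 - 21) - c = -28 - c)
(((-354 + 254) + 128) + (T(5, 4) + R)²)*(-686) = (((-354 + 254) + 128) + ((-28 - 1*4) + 9)²)*(-686) = ((-100 + 128) + ((-28 - 4) + 9)²)*(-686) = (28 + (-32 + 9)²)*(-686) = (28 + (-23)²)*(-686) = (28 + 529)*(-686) = 557*(-686) = -382102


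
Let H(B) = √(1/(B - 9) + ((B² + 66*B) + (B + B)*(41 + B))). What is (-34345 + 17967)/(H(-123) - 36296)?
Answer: 78468177216/173893161157 + 32756*√118409115/173893161157 ≈ 0.45329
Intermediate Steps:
H(B) = √(B² + 1/(-9 + B) + 66*B + 2*B*(41 + B)) (H(B) = √(1/(-9 + B) + ((B² + 66*B) + (2*B)*(41 + B))) = √(1/(-9 + B) + ((B² + 66*B) + 2*B*(41 + B))) = √(1/(-9 + B) + (B² + 66*B + 2*B*(41 + B))) = √(B² + 1/(-9 + B) + 66*B + 2*B*(41 + B)))
(-34345 + 17967)/(H(-123) - 36296) = (-34345 + 17967)/(√((1 - 123*(-9 - 123)*(148 + 3*(-123)))/(-9 - 123)) - 36296) = -16378/(√((1 - 123*(-132)*(148 - 369))/(-132)) - 36296) = -16378/(√(-(1 - 123*(-132)*(-221))/132) - 36296) = -16378/(√(-(1 - 3588156)/132) - 36296) = -16378/(√(-1/132*(-3588155)) - 36296) = -16378/(√(3588155/132) - 36296) = -16378/(√118409115/66 - 36296) = -16378/(-36296 + √118409115/66)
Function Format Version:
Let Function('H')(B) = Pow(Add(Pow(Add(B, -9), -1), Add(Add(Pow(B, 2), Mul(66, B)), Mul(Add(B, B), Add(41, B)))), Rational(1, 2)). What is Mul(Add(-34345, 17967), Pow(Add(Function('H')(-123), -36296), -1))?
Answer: Add(Rational(78468177216, 173893161157), Mul(Rational(32756, 173893161157), Pow(118409115, Rational(1, 2)))) ≈ 0.45329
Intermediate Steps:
Function('H')(B) = Pow(Add(Pow(B, 2), Pow(Add(-9, B), -1), Mul(66, B), Mul(2, B, Add(41, B))), Rational(1, 2)) (Function('H')(B) = Pow(Add(Pow(Add(-9, B), -1), Add(Add(Pow(B, 2), Mul(66, B)), Mul(Mul(2, B), Add(41, B)))), Rational(1, 2)) = Pow(Add(Pow(Add(-9, B), -1), Add(Add(Pow(B, 2), Mul(66, B)), Mul(2, B, Add(41, B)))), Rational(1, 2)) = Pow(Add(Pow(Add(-9, B), -1), Add(Pow(B, 2), Mul(66, B), Mul(2, B, Add(41, B)))), Rational(1, 2)) = Pow(Add(Pow(B, 2), Pow(Add(-9, B), -1), Mul(66, B), Mul(2, B, Add(41, B))), Rational(1, 2)))
Mul(Add(-34345, 17967), Pow(Add(Function('H')(-123), -36296), -1)) = Mul(Add(-34345, 17967), Pow(Add(Pow(Mul(Pow(Add(-9, -123), -1), Add(1, Mul(-123, Add(-9, -123), Add(148, Mul(3, -123))))), Rational(1, 2)), -36296), -1)) = Mul(-16378, Pow(Add(Pow(Mul(Pow(-132, -1), Add(1, Mul(-123, -132, Add(148, -369)))), Rational(1, 2)), -36296), -1)) = Mul(-16378, Pow(Add(Pow(Mul(Rational(-1, 132), Add(1, Mul(-123, -132, -221))), Rational(1, 2)), -36296), -1)) = Mul(-16378, Pow(Add(Pow(Mul(Rational(-1, 132), Add(1, -3588156)), Rational(1, 2)), -36296), -1)) = Mul(-16378, Pow(Add(Pow(Mul(Rational(-1, 132), -3588155), Rational(1, 2)), -36296), -1)) = Mul(-16378, Pow(Add(Pow(Rational(3588155, 132), Rational(1, 2)), -36296), -1)) = Mul(-16378, Pow(Add(Mul(Rational(1, 66), Pow(118409115, Rational(1, 2))), -36296), -1)) = Mul(-16378, Pow(Add(-36296, Mul(Rational(1, 66), Pow(118409115, Rational(1, 2)))), -1))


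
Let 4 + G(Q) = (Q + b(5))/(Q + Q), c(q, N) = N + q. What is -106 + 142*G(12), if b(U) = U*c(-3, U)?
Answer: -3263/6 ≈ -543.83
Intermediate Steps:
b(U) = U*(-3 + U) (b(U) = U*(U - 3) = U*(-3 + U))
G(Q) = -4 + (10 + Q)/(2*Q) (G(Q) = -4 + (Q + 5*(-3 + 5))/(Q + Q) = -4 + (Q + 5*2)/((2*Q)) = -4 + (Q + 10)*(1/(2*Q)) = -4 + (10 + Q)*(1/(2*Q)) = -4 + (10 + Q)/(2*Q))
-106 + 142*G(12) = -106 + 142*(-7/2 + 5/12) = -106 + 142*(-37/12) = -106 - 2627/6 = -3263/6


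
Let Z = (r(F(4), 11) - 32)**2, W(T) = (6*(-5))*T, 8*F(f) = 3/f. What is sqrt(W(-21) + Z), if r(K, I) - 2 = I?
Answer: sqrt(991) ≈ 31.480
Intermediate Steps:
F(f) = 3/(8*f) (F(f) = (3/f)/8 = 3/(8*f))
r(K, I) = 2 + I
W(T) = -30*T
Z = 361 (Z = ((2 + 11) - 32)**2 = (13 - 32)**2 = (-19)**2 = 361)
sqrt(W(-21) + Z) = sqrt(-30*(-21) + 361) = sqrt(630 + 361) = sqrt(991)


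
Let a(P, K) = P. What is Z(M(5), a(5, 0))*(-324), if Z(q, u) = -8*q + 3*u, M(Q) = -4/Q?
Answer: -34668/5 ≈ -6933.6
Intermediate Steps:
Z(M(5), a(5, 0))*(-324) = (-(-32)/5 + 3*5)*(-324) = (-(-32)/5 + 15)*(-324) = (-8*(-⅘) + 15)*(-324) = (32/5 + 15)*(-324) = (107/5)*(-324) = -34668/5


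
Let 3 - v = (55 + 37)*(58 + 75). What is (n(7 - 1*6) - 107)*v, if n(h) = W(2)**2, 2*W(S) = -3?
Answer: 5125627/4 ≈ 1.2814e+6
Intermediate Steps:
W(S) = -3/2 (W(S) = (1/2)*(-3) = -3/2)
v = -12233 (v = 3 - (55 + 37)*(58 + 75) = 3 - 92*133 = 3 - 1*12236 = 3 - 12236 = -12233)
n(h) = 9/4 (n(h) = (-3/2)**2 = 9/4)
(n(7 - 1*6) - 107)*v = (9/4 - 107)*(-12233) = -419/4*(-12233) = 5125627/4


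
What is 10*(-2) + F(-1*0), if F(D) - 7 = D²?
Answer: -13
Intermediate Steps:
F(D) = 7 + D²
10*(-2) + F(-1*0) = 10*(-2) + (7 + (-1*0)²) = -20 + (7 + 0²) = -20 + (7 + 0) = -20 + 7 = -13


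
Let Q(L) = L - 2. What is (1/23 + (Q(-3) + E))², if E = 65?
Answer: 1907161/529 ≈ 3605.2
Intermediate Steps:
Q(L) = -2 + L
(1/23 + (Q(-3) + E))² = (1/23 + ((-2 - 3) + 65))² = (1/23 + (-5 + 65))² = (1/23 + 60)² = (1381/23)² = 1907161/529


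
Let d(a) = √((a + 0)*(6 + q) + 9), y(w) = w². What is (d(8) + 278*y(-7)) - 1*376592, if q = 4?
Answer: -362970 + √89 ≈ -3.6296e+5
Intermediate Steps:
d(a) = √(9 + 10*a) (d(a) = √((a + 0)*(6 + 4) + 9) = √(a*10 + 9) = √(10*a + 9) = √(9 + 10*a))
(d(8) + 278*y(-7)) - 1*376592 = (√(9 + 10*8) + 278*(-7)²) - 1*376592 = (√(9 + 80) + 278*49) - 376592 = (√89 + 13622) - 376592 = (13622 + √89) - 376592 = -362970 + √89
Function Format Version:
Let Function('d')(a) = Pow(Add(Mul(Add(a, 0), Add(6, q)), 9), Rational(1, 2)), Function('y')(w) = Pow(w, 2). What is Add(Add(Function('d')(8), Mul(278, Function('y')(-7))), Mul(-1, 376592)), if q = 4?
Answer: Add(-362970, Pow(89, Rational(1, 2))) ≈ -3.6296e+5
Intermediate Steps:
Function('d')(a) = Pow(Add(9, Mul(10, a)), Rational(1, 2)) (Function('d')(a) = Pow(Add(Mul(Add(a, 0), Add(6, 4)), 9), Rational(1, 2)) = Pow(Add(Mul(a, 10), 9), Rational(1, 2)) = Pow(Add(Mul(10, a), 9), Rational(1, 2)) = Pow(Add(9, Mul(10, a)), Rational(1, 2)))
Add(Add(Function('d')(8), Mul(278, Function('y')(-7))), Mul(-1, 376592)) = Add(Add(Pow(Add(9, Mul(10, 8)), Rational(1, 2)), Mul(278, Pow(-7, 2))), Mul(-1, 376592)) = Add(Add(Pow(Add(9, 80), Rational(1, 2)), Mul(278, 49)), -376592) = Add(Add(Pow(89, Rational(1, 2)), 13622), -376592) = Add(Add(13622, Pow(89, Rational(1, 2))), -376592) = Add(-362970, Pow(89, Rational(1, 2)))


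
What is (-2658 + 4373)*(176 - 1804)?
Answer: -2792020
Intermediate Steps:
(-2658 + 4373)*(176 - 1804) = 1715*(-1628) = -2792020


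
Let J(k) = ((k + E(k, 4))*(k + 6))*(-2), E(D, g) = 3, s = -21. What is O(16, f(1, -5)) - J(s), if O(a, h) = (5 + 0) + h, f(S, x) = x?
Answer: 540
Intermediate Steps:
O(a, h) = 5 + h
J(k) = -2*(3 + k)*(6 + k) (J(k) = ((k + 3)*(k + 6))*(-2) = ((3 + k)*(6 + k))*(-2) = -2*(3 + k)*(6 + k))
O(16, f(1, -5)) - J(s) = (5 - 5) - (-36 - 18*(-21) - 2*(-21)²) = 0 - (-36 + 378 - 2*441) = 0 - (-36 + 378 - 882) = 0 - 1*(-540) = 0 + 540 = 540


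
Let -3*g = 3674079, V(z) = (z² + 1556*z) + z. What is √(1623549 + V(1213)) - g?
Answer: 1224693 + √4983559 ≈ 1.2269e+6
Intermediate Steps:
V(z) = z² + 1557*z
g = -1224693 (g = -⅓*3674079 = -1224693)
√(1623549 + V(1213)) - g = √(1623549 + 1213*(1557 + 1213)) - 1*(-1224693) = √(1623549 + 1213*2770) + 1224693 = √(1623549 + 3360010) + 1224693 = √4983559 + 1224693 = 1224693 + √4983559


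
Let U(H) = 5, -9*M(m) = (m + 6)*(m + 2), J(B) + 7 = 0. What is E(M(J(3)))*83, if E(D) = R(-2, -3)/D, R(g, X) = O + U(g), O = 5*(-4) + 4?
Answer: 8217/5 ≈ 1643.4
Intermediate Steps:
J(B) = -7 (J(B) = -7 + 0 = -7)
M(m) = -(2 + m)*(6 + m)/9 (M(m) = -(m + 6)*(m + 2)/9 = -(6 + m)*(2 + m)/9 = -(2 + m)*(6 + m)/9)
O = -16 (O = -20 + 4 = -16)
R(g, X) = -11 (R(g, X) = -16 + 5 = -11)
E(D) = -11/D
E(M(J(3)))*83 = -11/(-4/3 - 8/9*(-7) - 1/9*(-7)**2)*83 = -11/(-4/3 + 56/9 - 1/9*49)*83 = -11/(-4/3 + 56/9 - 49/9)*83 = -11/(-5/9)*83 = -11*(-9/5)*83 = (99/5)*83 = 8217/5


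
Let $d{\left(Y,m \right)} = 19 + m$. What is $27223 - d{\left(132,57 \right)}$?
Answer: $27147$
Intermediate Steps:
$27223 - d{\left(132,57 \right)} = 27223 - \left(19 + 57\right) = 27223 - 76 = 27147$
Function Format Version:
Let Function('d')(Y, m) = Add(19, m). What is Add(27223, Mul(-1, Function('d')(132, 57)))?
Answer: 27147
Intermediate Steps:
Add(27223, Mul(-1, Function('d')(132, 57))) = Add(27223, Mul(-1, Add(19, 57))) = Add(27223, Mul(-1, 76)) = Add(27223, -76) = 27147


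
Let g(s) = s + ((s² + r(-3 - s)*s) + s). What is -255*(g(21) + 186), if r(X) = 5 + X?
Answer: -68850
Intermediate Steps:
g(s) = s² + 2*s + s*(2 - s) (g(s) = s + ((s² + (5 + (-3 - s))*s) + s) = s + ((s² + (2 - s)*s) + s) = s + ((s² + s*(2 - s)) + s) = s + (s + s² + s*(2 - s)) = s² + 2*s + s*(2 - s))
-255*(g(21) + 186) = -255*(4*21 + 186) = -255*(84 + 186) = -255*270 = -68850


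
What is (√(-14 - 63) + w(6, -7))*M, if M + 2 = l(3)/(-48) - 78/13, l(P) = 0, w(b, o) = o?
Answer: 56 - 8*I*√77 ≈ 56.0 - 70.2*I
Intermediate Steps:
M = -8 (M = -2 + (0/(-48) - 78/13) = -2 + (0*(-1/48) - 78*1/13) = -2 + (0 - 6) = -2 - 6 = -8)
(√(-14 - 63) + w(6, -7))*M = (√(-14 - 63) - 7)*(-8) = (√(-77) - 7)*(-8) = (I*√77 - 7)*(-8) = (-7 + I*√77)*(-8) = 56 - 8*I*√77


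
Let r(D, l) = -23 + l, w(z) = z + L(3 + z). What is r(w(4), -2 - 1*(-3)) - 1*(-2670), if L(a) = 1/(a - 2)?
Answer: 2648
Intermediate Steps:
L(a) = 1/(-2 + a)
w(z) = z + 1/(1 + z) (w(z) = z + 1/(-2 + (3 + z)) = z + 1/(1 + z))
r(w(4), -2 - 1*(-3)) - 1*(-2670) = (-23 + (-2 - 1*(-3))) - 1*(-2670) = (-23 + (-2 + 3)) + 2670 = (-23 + 1) + 2670 = -22 + 2670 = 2648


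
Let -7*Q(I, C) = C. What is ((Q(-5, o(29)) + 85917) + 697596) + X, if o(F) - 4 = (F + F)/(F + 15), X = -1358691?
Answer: -88577529/154 ≈ -5.7518e+5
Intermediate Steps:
o(F) = 4 + 2*F/(15 + F) (o(F) = 4 + (F + F)/(F + 15) = 4 + (2*F)/(15 + F) = 4 + 2*F/(15 + F))
Q(I, C) = -C/7
((Q(-5, o(29)) + 85917) + 697596) + X = ((-6*(10 + 29)/(7*(15 + 29)) + 85917) + 697596) - 1358691 = ((-6*39/(7*44) + 85917) + 697596) - 1358691 = ((-1/7*117/22 + 85917) + 697596) - 1358691 = ((-117/154 + 85917) + 697596) - 1358691 = (13231101/154 + 697596) - 1358691 = 120660885/154 - 1358691 = -88577529/154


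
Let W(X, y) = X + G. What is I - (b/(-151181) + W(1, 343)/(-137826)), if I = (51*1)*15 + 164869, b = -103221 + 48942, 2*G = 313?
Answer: 766945323691635/4630371668 ≈ 1.6563e+5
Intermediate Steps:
G = 313/2 (G = (½)*313 = 313/2 ≈ 156.50)
W(X, y) = 313/2 + X (W(X, y) = X + 313/2 = 313/2 + X)
b = -54279
I = 165634 (I = 51*15 + 164869 = 765 + 164869 = 165634)
I - (b/(-151181) + W(1, 343)/(-137826)) = 165634 - (-54279/(-151181) + (313/2 + 1)/(-137826)) = 165634 - (-54279*(-1/151181) + (315/2)*(-1/137826)) = 165634 - (54279/151181 - 35/30628) = 165634 - 1*1657165877/4630371668 = 165634 - 1657165877/4630371668 = 766945323691635/4630371668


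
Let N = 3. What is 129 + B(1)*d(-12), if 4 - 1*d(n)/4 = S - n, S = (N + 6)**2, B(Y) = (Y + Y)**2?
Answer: -1295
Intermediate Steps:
B(Y) = 4*Y**2 (B(Y) = (2*Y)**2 = 4*Y**2)
S = 81 (S = (3 + 6)**2 = 9**2 = 81)
d(n) = -308 + 4*n (d(n) = 16 - 4*(81 - n) = 16 + (-324 + 4*n) = -308 + 4*n)
129 + B(1)*d(-12) = 129 + (4*1**2)*(-308 + 4*(-12)) = 129 + (4*1)*(-308 - 48) = 129 + 4*(-356) = 129 - 1424 = -1295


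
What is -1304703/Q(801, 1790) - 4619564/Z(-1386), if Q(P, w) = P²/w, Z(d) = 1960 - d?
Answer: -598790374888/119266497 ≈ -5020.6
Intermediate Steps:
-1304703/Q(801, 1790) - 4619564/Z(-1386) = -1304703/(801²/1790) - 4619564/(1960 - 1*(-1386)) = -1304703/(641601*(1/1790)) - 4619564/(1960 + 1386) = -1304703/641601/1790 - 4619564/3346 = -1304703*1790/641601 - 4619564*1/3346 = -259490930/71289 - 2309782/1673 = -598790374888/119266497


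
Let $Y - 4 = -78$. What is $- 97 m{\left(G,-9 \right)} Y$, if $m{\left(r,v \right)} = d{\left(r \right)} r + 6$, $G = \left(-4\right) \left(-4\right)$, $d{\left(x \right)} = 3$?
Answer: $387612$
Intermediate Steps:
$Y = -74$ ($Y = 4 - 78 = -74$)
$G = 16$
$m{\left(r,v \right)} = 6 + 3 r$ ($m{\left(r,v \right)} = 3 r + 6 = 6 + 3 r$)
$- 97 m{\left(G,-9 \right)} Y = - 97 \left(6 + 3 \cdot 16\right) \left(-74\right) = - 97 \left(6 + 48\right) \left(-74\right) = \left(-97\right) 54 \left(-74\right) = \left(-5238\right) \left(-74\right) = 387612$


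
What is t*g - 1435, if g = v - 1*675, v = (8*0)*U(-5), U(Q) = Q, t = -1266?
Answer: 853115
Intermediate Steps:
v = 0 (v = (8*0)*(-5) = 0*(-5) = 0)
g = -675 (g = 0 - 1*675 = 0 - 675 = -675)
t*g - 1435 = -1266*(-675) - 1435 = 854550 - 1435 = 853115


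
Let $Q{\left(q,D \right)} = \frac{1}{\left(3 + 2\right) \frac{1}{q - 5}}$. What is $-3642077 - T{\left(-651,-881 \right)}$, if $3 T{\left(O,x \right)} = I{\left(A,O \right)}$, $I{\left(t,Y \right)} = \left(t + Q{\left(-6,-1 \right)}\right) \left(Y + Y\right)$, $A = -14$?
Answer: $- \frac{18245539}{5} \approx -3.6491 \cdot 10^{6}$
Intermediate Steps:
$Q{\left(q,D \right)} = -1 + \frac{q}{5}$ ($Q{\left(q,D \right)} = \frac{1}{5 \frac{1}{-5 + q}} = -1 + \frac{q}{5}$)
$I{\left(t,Y \right)} = 2 Y \left(- \frac{11}{5} + t\right)$ ($I{\left(t,Y \right)} = \left(t + \left(-1 + \frac{1}{5} \left(-6\right)\right)\right) \left(Y + Y\right) = \left(t - \frac{11}{5}\right) 2 Y = \left(- \frac{11}{5} + t\right) 2 Y = 2 Y \left(- \frac{11}{5} + t\right)$)
$T{\left(O,x \right)} = - \frac{54 O}{5}$ ($T{\left(O,x \right)} = \frac{\frac{2}{5} O \left(-11 + 5 \left(-14\right)\right)}{3} = \frac{\frac{2}{5} O \left(-11 - 70\right)}{3} = \frac{\frac{2}{5} O \left(-81\right)}{3} = \frac{\left(- \frac{162}{5}\right) O}{3} = - \frac{54 O}{5}$)
$-3642077 - T{\left(-651,-881 \right)} = -3642077 - \left(- \frac{54}{5}\right) \left(-651\right) = -3642077 - \frac{35154}{5} = - \frac{18245539}{5}$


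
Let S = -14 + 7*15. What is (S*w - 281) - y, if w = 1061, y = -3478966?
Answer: 3575236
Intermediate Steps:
S = 91 (S = -14 + 105 = 91)
(S*w - 281) - y = (91*1061 - 281) - 1*(-3478966) = (96551 - 281) + 3478966 = 96270 + 3478966 = 3575236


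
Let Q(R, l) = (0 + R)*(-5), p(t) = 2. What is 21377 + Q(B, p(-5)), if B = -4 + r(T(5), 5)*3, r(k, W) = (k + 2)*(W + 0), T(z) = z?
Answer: 20872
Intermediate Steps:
r(k, W) = W*(2 + k) (r(k, W) = (2 + k)*W = W*(2 + k))
B = 101 (B = -4 + (5*(2 + 5))*3 = -4 + (5*7)*3 = -4 + 35*3 = -4 + 105 = 101)
Q(R, l) = -5*R (Q(R, l) = R*(-5) = -5*R)
21377 + Q(B, p(-5)) = 21377 - 5*101 = 21377 - 505 = 20872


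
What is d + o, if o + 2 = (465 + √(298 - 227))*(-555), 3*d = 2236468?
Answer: 1462237/3 - 555*√71 ≈ 4.8274e+5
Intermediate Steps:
d = 2236468/3 (d = (⅓)*2236468 = 2236468/3 ≈ 7.4549e+5)
o = -258077 - 555*√71 (o = -2 + (465 + √(298 - 227))*(-555) = -2 + (465 + √71)*(-555) = -2 + (-258075 - 555*√71) = -258077 - 555*√71 ≈ -2.6275e+5)
d + o = 2236468/3 + (-258077 - 555*√71) = 1462237/3 - 555*√71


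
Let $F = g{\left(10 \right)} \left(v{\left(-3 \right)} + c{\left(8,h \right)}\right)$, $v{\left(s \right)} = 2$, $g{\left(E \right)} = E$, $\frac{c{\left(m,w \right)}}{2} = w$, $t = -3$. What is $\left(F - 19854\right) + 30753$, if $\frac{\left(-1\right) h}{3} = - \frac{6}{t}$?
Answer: $10799$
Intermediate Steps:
$h = -6$ ($h = - 3 \left(- \frac{6}{-3}\right) = - 3 \left(\left(-6\right) \left(- \frac{1}{3}\right)\right) = \left(-3\right) 2 = -6$)
$c{\left(m,w \right)} = 2 w$
$F = -100$ ($F = 10 \left(2 + 2 \left(-6\right)\right) = 10 \left(2 - 12\right) = 10 \left(-10\right) = -100$)
$\left(F - 19854\right) + 30753 = \left(-100 - 19854\right) + 30753 = -19954 + 30753 = 10799$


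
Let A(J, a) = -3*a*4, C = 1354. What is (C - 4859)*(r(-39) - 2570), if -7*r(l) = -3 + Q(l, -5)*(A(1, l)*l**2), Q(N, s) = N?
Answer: -97240284025/7 ≈ -1.3891e+10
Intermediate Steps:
A(J, a) = -12*a
r(l) = 3/7 + 12*l**4/7 (r(l) = -(-3 + l*((-12*l)*l**2))/7 = -(-3 + l*(-12*l**3))/7 = -(-3 - 12*l**4)/7 = 3/7 + 12*l**4/7)
(C - 4859)*(r(-39) - 2570) = (1354 - 4859)*((3/7 + (12/7)*(-39)**4) - 2570) = -3505*((3/7 + (12/7)*2313441) - 2570) = -3505*((3/7 + 27761292/7) - 2570) = -3505*(27761295/7 - 2570) = -3505*27743305/7 = -97240284025/7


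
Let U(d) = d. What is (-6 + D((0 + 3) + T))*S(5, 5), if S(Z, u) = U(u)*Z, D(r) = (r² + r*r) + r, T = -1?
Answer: 100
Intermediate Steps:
D(r) = r + 2*r² (D(r) = (r² + r²) + r = 2*r² + r = r + 2*r²)
S(Z, u) = Z*u (S(Z, u) = u*Z = Z*u)
(-6 + D((0 + 3) + T))*S(5, 5) = (-6 + ((0 + 3) - 1)*(1 + 2*((0 + 3) - 1)))*(5*5) = (-6 + (3 - 1)*(1 + 2*(3 - 1)))*25 = (-6 + 2*(1 + 2*2))*25 = (-6 + 2*(1 + 4))*25 = (-6 + 2*5)*25 = (-6 + 10)*25 = 4*25 = 100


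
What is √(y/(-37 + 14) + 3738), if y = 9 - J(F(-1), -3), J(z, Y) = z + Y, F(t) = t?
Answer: √1977103/23 ≈ 61.135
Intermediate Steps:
J(z, Y) = Y + z
y = 13 (y = 9 - (-3 - 1) = 9 - 1*(-4) = 9 + 4 = 13)
√(y/(-37 + 14) + 3738) = √(13/(-37 + 14) + 3738) = √(13/(-23) + 3738) = √(13*(-1/23) + 3738) = √(-13/23 + 3738) = √(85961/23) = √1977103/23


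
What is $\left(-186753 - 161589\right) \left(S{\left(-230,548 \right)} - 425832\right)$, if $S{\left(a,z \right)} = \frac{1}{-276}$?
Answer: $\frac{6823417903081}{46} \approx 1.4834 \cdot 10^{11}$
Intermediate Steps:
$S{\left(a,z \right)} = - \frac{1}{276}$
$\left(-186753 - 161589\right) \left(S{\left(-230,548 \right)} - 425832\right) = \left(-186753 - 161589\right) \left(- \frac{1}{276} - 425832\right) = \left(-348342\right) \left(- \frac{117529633}{276}\right) = \frac{6823417903081}{46}$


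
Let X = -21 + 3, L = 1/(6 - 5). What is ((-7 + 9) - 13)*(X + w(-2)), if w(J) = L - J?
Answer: 165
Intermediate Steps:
L = 1 (L = 1/1 = 1)
w(J) = 1 - J
X = -18
((-7 + 9) - 13)*(X + w(-2)) = ((-7 + 9) - 13)*(-18 + (1 - 1*(-2))) = (2 - 13)*(-18 + (1 + 2)) = -11*(-18 + 3) = -11*(-15) = 165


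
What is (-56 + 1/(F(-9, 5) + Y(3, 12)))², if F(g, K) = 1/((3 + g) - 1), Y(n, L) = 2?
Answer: 519841/169 ≈ 3076.0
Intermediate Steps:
F(g, K) = 1/(2 + g)
(-56 + 1/(F(-9, 5) + Y(3, 12)))² = (-56 + 1/(1/(2 - 9) + 2))² = (-56 + 1/(1/(-7) + 2))² = (-56 + 1/(-⅐ + 2))² = (-56 + 1/(13/7))² = (-56 + 7/13)² = (-721/13)² = 519841/169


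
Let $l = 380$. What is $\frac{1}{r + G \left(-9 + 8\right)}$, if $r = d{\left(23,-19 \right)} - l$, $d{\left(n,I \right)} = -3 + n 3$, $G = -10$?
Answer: $- \frac{1}{304} \approx -0.0032895$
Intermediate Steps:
$d{\left(n,I \right)} = -3 + 3 n$
$r = -314$ ($r = \left(-3 + 3 \cdot 23\right) - 380 = \left(-3 + 69\right) - 380 = 66 - 380 = -314$)
$\frac{1}{r + G \left(-9 + 8\right)} = \frac{1}{-314 - 10 \left(-9 + 8\right)} = \frac{1}{-314 - -10} = \frac{1}{-314 + 10} = \frac{1}{-304} = - \frac{1}{304}$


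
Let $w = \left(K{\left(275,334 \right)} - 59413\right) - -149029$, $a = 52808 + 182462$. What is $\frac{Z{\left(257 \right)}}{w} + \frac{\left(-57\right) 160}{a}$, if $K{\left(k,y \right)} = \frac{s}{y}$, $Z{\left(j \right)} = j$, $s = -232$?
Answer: $- \frac{12639014159}{352099341412} \approx -0.035896$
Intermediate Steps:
$a = 235270$
$K{\left(k,y \right)} = - \frac{232}{y}$
$w = \frac{14965756}{167}$ ($w = \left(- \frac{232}{334} - 59413\right) - -149029 = \left(\left(-232\right) \frac{1}{334} - 59413\right) + 149029 = \left(- \frac{116}{167} - 59413\right) + 149029 = - \frac{9922087}{167} + 149029 = \frac{14965756}{167} \approx 89615.0$)
$\frac{Z{\left(257 \right)}}{w} + \frac{\left(-57\right) 160}{a} = \frac{257}{\frac{14965756}{167}} + \frac{\left(-57\right) 160}{235270} = 257 \cdot \frac{167}{14965756} - \frac{912}{23527} = \frac{42919}{14965756} - \frac{912}{23527} = - \frac{12639014159}{352099341412}$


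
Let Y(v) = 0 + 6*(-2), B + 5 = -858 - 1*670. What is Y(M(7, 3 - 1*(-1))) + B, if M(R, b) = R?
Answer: -1545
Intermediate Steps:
B = -1533 (B = -5 + (-858 - 1*670) = -5 + (-858 - 670) = -5 - 1528 = -1533)
Y(v) = -12 (Y(v) = 0 - 12 = -12)
Y(M(7, 3 - 1*(-1))) + B = -12 - 1533 = -1545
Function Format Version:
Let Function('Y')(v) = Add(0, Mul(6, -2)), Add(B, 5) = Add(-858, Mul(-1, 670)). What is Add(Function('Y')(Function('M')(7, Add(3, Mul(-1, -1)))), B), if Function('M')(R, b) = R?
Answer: -1545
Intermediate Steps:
B = -1533 (B = Add(-5, Add(-858, Mul(-1, 670))) = Add(-5, Add(-858, -670)) = Add(-5, -1528) = -1533)
Function('Y')(v) = -12 (Function('Y')(v) = Add(0, -12) = -12)
Add(Function('Y')(Function('M')(7, Add(3, Mul(-1, -1)))), B) = Add(-12, -1533) = -1545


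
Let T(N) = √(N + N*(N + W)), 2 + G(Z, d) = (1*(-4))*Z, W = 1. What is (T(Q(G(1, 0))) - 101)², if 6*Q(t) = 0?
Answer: 10201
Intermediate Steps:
G(Z, d) = -2 - 4*Z (G(Z, d) = -2 + (1*(-4))*Z = -2 - 4*Z)
Q(t) = 0 (Q(t) = (⅙)*0 = 0)
T(N) = √(N + N*(1 + N)) (T(N) = √(N + N*(N + 1)) = √(N + N*(1 + N)))
(T(Q(G(1, 0))) - 101)² = (√(0*(2 + 0)) - 101)² = (√(0*2) - 101)² = (√0 - 101)² = (0 - 101)² = (-101)² = 10201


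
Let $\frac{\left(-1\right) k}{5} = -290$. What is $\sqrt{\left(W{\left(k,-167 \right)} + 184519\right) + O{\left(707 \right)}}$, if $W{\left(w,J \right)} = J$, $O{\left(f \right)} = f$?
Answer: $\sqrt{185059} \approx 430.18$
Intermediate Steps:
$k = 1450$ ($k = \left(-5\right) \left(-290\right) = 1450$)
$\sqrt{\left(W{\left(k,-167 \right)} + 184519\right) + O{\left(707 \right)}} = \sqrt{\left(-167 + 184519\right) + 707} = \sqrt{184352 + 707} = \sqrt{185059}$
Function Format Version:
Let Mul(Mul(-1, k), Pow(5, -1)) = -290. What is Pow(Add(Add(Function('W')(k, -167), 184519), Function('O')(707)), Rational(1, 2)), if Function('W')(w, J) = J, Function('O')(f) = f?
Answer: Pow(185059, Rational(1, 2)) ≈ 430.18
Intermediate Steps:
k = 1450 (k = Mul(-5, -290) = 1450)
Pow(Add(Add(Function('W')(k, -167), 184519), Function('O')(707)), Rational(1, 2)) = Pow(Add(Add(-167, 184519), 707), Rational(1, 2)) = Pow(Add(184352, 707), Rational(1, 2)) = Pow(185059, Rational(1, 2))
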